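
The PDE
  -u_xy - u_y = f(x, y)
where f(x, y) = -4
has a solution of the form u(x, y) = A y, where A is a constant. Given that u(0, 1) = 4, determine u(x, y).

Substitute the ansatz u = A y into the left-hand side.
Derivatives of the ansatz:
  u_xy = 0
  u_y = A
Term by term:
  -u_xy = 0
  -u_y = - A
So the left-hand side equals
  - A
This must equal f(x, y) = -4 identically.
Matching coefficients of the independent functions:
  [constant term]:  - A = -4
Solving: A = 4.
Check against the point condition:
  u(0, 1) = 4  ⟹  A = 4  ✓
Hence u(x, y) = 4 y.

Answer: u(x, y) = 4 y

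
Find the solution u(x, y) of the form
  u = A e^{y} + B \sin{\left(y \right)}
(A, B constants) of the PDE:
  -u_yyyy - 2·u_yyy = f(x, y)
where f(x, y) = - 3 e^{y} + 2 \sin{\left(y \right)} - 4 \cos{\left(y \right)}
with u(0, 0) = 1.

Substitute the ansatz u = A e^{y} + B \sin{\left(y \right)} into the left-hand side.
Derivatives of the ansatz:
  u_yyyy = A e^{y} + B \sin{\left(y \right)}
  u_yyy = A e^{y} - B \cos{\left(y \right)}
Term by term:
  -u_yyyy = - A e^{y} - B \sin{\left(y \right)}
  -2·u_yyy = - 2 A e^{y} + 2 B \cos{\left(y \right)}
So the left-hand side equals
  - 3 A e^{y} - B \sin{\left(y \right)} + 2 B \cos{\left(y \right)}
This must equal f(x, y) = - 3 e^{y} + 2 \sin{\left(y \right)} - 4 \cos{\left(y \right)} identically.
Matching coefficients of the independent functions:
  [e^{y}]:  - 3 A = -3
  [\sin{\left(y \right)}]:  - B = 2
  [\cos{\left(y \right)}]:  2 B = -4
Solving: A = 1, B = -2.
Check against the point condition:
  u(0, 0) = 1  ⟹  A = 1  ✓
Hence u(x, y) = e^{y} - 2 \sin{\left(y \right)}.

Answer: u(x, y) = e^{y} - 2 \sin{\left(y \right)}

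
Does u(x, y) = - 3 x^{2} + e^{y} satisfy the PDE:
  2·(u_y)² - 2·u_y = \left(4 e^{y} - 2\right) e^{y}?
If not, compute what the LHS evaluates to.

Answer: No, the LHS evaluates to 2 \left(e^{y} - 1\right) e^{y}

Derivation:
Evaluate each term of the left-hand side for u = - 3 x^{2} + e^{y}.
Derivatives:
  u_y = e^{y}
Terms:
  2·(u_y)² = 2 e^{2 y}
  -2·u_y = - 2 e^{y}
Sum: LHS = 2 \left(e^{y} - 1\right) e^{y}
Given right-hand side: \left(4 e^{y} - 2\right) e^{y}. Difference LHS − RHS = - 2 e^{2 y} ≠ 0, so u is not a solution.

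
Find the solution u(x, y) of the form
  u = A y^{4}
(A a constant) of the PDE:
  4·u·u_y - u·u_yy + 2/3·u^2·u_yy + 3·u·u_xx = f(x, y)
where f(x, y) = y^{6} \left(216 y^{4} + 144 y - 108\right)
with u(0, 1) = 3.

Substitute the ansatz u = A y^{4} into the left-hand side.
Derivatives of the ansatz:
  u_y = 4 A y^{3}
  u_yy = 12 A y^{2}
  u_xx = 0
Term by term:
  4·u·u_y = 16 A^{2} y^{7}
  -u·u_yy = - 12 A^{2} y^{6}
  2/3·u^2·u_yy = 8 A^{3} y^{10}
  3·u·u_xx = 0
So the left-hand side equals
  8 A^{3} y^{10} + 16 A^{2} y^{7} - 12 A^{2} y^{6}
This must equal f(x, y) identically; expanded, f = 216 y^{10} + 144 y^{7} - 108 y^{6}.
Matching coefficients of the independent functions:
  [y^{6}]:  - 12 A^{2} = -108
  [y^{7}]:  16 A^{2} = 144
  [y^{10}]:  8 A^{3} = 216
Solving: A = 3.
Check against the point condition:
  u(0, 1) = 3  ⟹  A = 3  ✓
Hence u(x, y) = 3 y^{4}.

Answer: u(x, y) = 3 y^{4}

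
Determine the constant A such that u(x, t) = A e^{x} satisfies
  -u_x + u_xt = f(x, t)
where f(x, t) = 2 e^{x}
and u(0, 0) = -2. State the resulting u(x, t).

Substitute the ansatz u = A e^{x} into the left-hand side.
Derivatives of the ansatz:
  u_x = A e^{x}
  u_xt = 0
Term by term:
  -u_x = - A e^{x}
  u_xt = 0
So the left-hand side equals
  - A e^{x}
This must equal f(x, t) = 2 e^{x} identically.
Matching coefficients of the independent functions:
  [e^{x}]:  - A = 2
Solving: A = -2.
Check against the point condition:
  u(0, 0) = -2  ⟹  A = -2  ✓
Hence u(x, t) = - 2 e^{x}.

Answer: u(x, t) = - 2 e^{x}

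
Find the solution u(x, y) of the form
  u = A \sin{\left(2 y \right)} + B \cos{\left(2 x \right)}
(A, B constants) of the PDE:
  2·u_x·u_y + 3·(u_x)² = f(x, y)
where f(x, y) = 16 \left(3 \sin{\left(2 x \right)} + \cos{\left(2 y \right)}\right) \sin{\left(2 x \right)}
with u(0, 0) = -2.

Substitute the ansatz u = A \sin{\left(2 y \right)} + B \cos{\left(2 x \right)} into the left-hand side.
Derivatives of the ansatz:
  u_x = - 2 B \sin{\left(2 x \right)}
  u_y = 2 A \cos{\left(2 y \right)}
Term by term:
  2·u_x·u_y = - 8 A B \sin{\left(2 x \right)} \cos{\left(2 y \right)}
  3·(u_x)² = 12 B^{2} \sin^{2}{\left(2 x \right)}
So the left-hand side equals
  - 8 A B \sin{\left(2 x \right)} \cos{\left(2 y \right)} + 12 B^{2} \sin^{2}{\left(2 x \right)}
This must equal f(x, y) identically; expanded, f = 48 \sin^{2}{\left(2 x \right)} + 16 \sin{\left(2 x \right)} \cos{\left(2 y \right)}.
Matching coefficients of the independent functions:
  [\sin{\left(2 x \right)} \cos{\left(2 y \right)}]:  - 8 A B = 16
  [\sin^{2}{\left(2 x \right)}]:  12 B^{2} = 48
These equations allow (A, B) = (-1, 2) or (1, -2).
Impose the point condition(s):
  u(0, 0) = -2  ⟹  B = -2
Only A = 1, B = -2 satisfies everything.
Hence u(x, y) = \sin{\left(2 y \right)} - 2 \cos{\left(2 x \right)}.

Answer: u(x, y) = \sin{\left(2 y \right)} - 2 \cos{\left(2 x \right)}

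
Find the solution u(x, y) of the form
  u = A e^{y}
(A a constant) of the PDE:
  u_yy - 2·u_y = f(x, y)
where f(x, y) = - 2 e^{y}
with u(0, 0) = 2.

Substitute the ansatz u = A e^{y} into the left-hand side.
Derivatives of the ansatz:
  u_yy = A e^{y}
  u_y = A e^{y}
Term by term:
  u_yy = A e^{y}
  -2·u_y = - 2 A e^{y}
So the left-hand side equals
  - A e^{y}
This must equal f(x, y) = - 2 e^{y} identically.
Matching coefficients of the independent functions:
  [e^{y}]:  - A = -2
Solving: A = 2.
Check against the point condition:
  u(0, 0) = 2  ⟹  A = 2  ✓
Hence u(x, y) = 2 e^{y}.

Answer: u(x, y) = 2 e^{y}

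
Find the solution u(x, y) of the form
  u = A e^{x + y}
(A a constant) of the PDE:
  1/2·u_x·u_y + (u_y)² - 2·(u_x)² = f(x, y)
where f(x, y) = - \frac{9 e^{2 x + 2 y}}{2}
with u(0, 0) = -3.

Answer: u(x, y) = - 3 e^{x + y}

Derivation:
Substitute the ansatz u = A e^{x + y} into the left-hand side.
Derivatives of the ansatz:
  u_x = A e^{x} e^{y}
  u_y = A e^{x} e^{y}
Term by term:
  1/2·u_x·u_y = \frac{A^{2} e^{2 x} e^{2 y}}{2}
  (u_y)² = A^{2} e^{2 x} e^{2 y}
  -2·(u_x)² = - 2 A^{2} e^{2 x} e^{2 y}
So the left-hand side equals
  - \frac{A^{2} e^{2 x} e^{2 y}}{2}
This must equal f(x, y) identically; expanded, f = - \frac{9 e^{2 x} e^{2 y}}{2}.
Matching coefficients of the independent functions:
  [e^{2 x} e^{2 y}]:  - \frac{A^{2}}{2} = - \frac{9}{2}
These equations allow (A) = (-3) or (3).
Impose the point condition(s):
  u(0, 0) = -3  ⟹  A = -3
Only A = -3 satisfies everything.
Hence u(x, y) = - 3 e^{x + y}.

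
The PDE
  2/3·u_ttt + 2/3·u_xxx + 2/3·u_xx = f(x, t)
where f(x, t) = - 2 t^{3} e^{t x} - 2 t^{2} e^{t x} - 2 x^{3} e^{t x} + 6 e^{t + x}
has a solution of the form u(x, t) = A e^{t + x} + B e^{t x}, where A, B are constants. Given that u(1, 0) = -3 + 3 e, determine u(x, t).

Substitute the ansatz u = A e^{t + x} + B e^{t x} into the left-hand side.
Derivatives of the ansatz:
  u_ttt = A e^{t} e^{x} + B x^{3} e^{t x}
  u_xxx = A e^{t} e^{x} + B t^{3} e^{t x}
  u_xx = A e^{t} e^{x} + B t^{2} e^{t x}
Term by term:
  2/3·u_ttt = \frac{2 A e^{t} e^{x}}{3} + \frac{2 B x^{3} e^{t x}}{3}
  2/3·u_xxx = \frac{2 A e^{t} e^{x}}{3} + \frac{2 B t^{3} e^{t x}}{3}
  2/3·u_xx = \frac{2 A e^{t} e^{x}}{3} + \frac{2 B t^{2} e^{t x}}{3}
So the left-hand side equals
  2 A e^{t} e^{x} + \frac{2 B t^{3} e^{t x}}{3} + \frac{2 B t^{2} e^{t x}}{3} + \frac{2 B x^{3} e^{t x}}{3}
This must equal f(x, t) identically; expanded, f = - 2 t^{3} e^{t x} - 2 t^{2} e^{t x} - 2 x^{3} e^{t x} + 6 e^{t} e^{x}.
Matching coefficients of the independent functions:
  [t^{2} e^{t x}, t^{3} e^{t x}, x^{3} e^{t x}]:  \frac{2 B}{3} = -2
  [e^{t} e^{x}]:  2 A = 6
Solving: A = 3, B = -3.
Check against the point condition:
  u(1, 0) = -3 + 3 e  ⟹  e A + B = -3 + 3 e  ✓
Hence u(x, t) = - 3 e^{t x} + 3 e^{t + x}.

Answer: u(x, t) = - 3 e^{t x} + 3 e^{t + x}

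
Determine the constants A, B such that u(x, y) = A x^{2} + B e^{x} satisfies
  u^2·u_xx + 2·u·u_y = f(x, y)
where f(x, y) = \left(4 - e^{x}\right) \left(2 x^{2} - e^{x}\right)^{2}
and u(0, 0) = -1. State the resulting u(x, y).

Answer: u(x, y) = 2 x^{2} - e^{x}

Derivation:
Substitute the ansatz u = A x^{2} + B e^{x} into the left-hand side.
Derivatives of the ansatz:
  u_xx = 2 A + B e^{x}
  u_y = 0
Term by term:
  u^2·u_xx = 2 A^{3} x^{4} + A^{2} B x^{4} e^{x} + 4 A^{2} B x^{2} e^{x} + 2 A B^{2} x^{2} e^{2 x} + 2 A B^{2} e^{2 x} + B^{3} e^{3 x}
  2·u·u_y = 0
So the left-hand side equals
  2 A^{3} x^{4} + A^{2} B x^{4} e^{x} + 4 A^{2} B x^{2} e^{x} + 2 A B^{2} x^{2} e^{2 x} + 2 A B^{2} e^{2 x} + B^{3} e^{3 x}
This must equal f(x, y) identically; expanded, f = - 4 x^{4} e^{x} + 16 x^{4} + 4 x^{2} e^{2 x} - 16 x^{2} e^{x} - e^{3 x} + 4 e^{2 x}.
Matching coefficients of the independent functions:
  [x^{4}]:  2 A^{3} = 16
  [x^{2} e^{x}]:  4 A^{2} B = -16
  [x^{2} e^{2 x}, e^{2 x}]:  2 A B^{2} = 4
  [x^{4} e^{x}]:  A^{2} B = -4
  [e^{3 x}]:  B^{3} = -1
Solving: A = 2, B = -1.
Check against the point condition:
  u(0, 0) = -1  ⟹  B = -1  ✓
Hence u(x, y) = 2 x^{2} - e^{x}.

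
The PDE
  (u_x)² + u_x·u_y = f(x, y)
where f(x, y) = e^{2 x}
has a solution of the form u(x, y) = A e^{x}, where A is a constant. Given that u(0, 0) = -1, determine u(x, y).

Substitute the ansatz u = A e^{x} into the left-hand side.
Derivatives of the ansatz:
  u_x = A e^{x}
  u_y = 0
Term by term:
  (u_x)² = A^{2} e^{2 x}
  u_x·u_y = 0
So the left-hand side equals
  A^{2} e^{2 x}
This must equal f(x, y) = e^{2 x} identically.
Matching coefficients of the independent functions:
  [e^{2 x}]:  A^{2} = 1
These equations allow (A) = (-1) or (1).
Impose the point condition(s):
  u(0, 0) = -1  ⟹  A = -1
Only A = -1 satisfies everything.
Hence u(x, y) = - e^{x}.

Answer: u(x, y) = - e^{x}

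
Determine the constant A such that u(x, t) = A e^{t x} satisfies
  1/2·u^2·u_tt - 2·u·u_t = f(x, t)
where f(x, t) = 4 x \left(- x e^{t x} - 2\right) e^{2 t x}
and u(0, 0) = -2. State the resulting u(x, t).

Substitute the ansatz u = A e^{t x} into the left-hand side.
Derivatives of the ansatz:
  u_tt = A x^{2} e^{t x}
  u_t = A x e^{t x}
Term by term:
  1/2·u^2·u_tt = \frac{A^{3} x^{2} e^{3 t x}}{2}
  -2·u·u_t = - 2 A^{2} x e^{2 t x}
So the left-hand side equals
  \frac{A^{3} x^{2} e^{3 t x}}{2} - 2 A^{2} x e^{2 t x}
This must equal f(x, t) identically; expanded, f = - 4 x^{2} e^{3 t x} - 8 x e^{2 t x}.
Matching coefficients of the independent functions:
  [x e^{2 t x}]:  - 2 A^{2} = -8
  [x^{2} e^{3 t x}]:  \frac{A^{3}}{2} = -4
Solving: A = -2.
Check against the point condition:
  u(0, 0) = -2  ⟹  A = -2  ✓
Hence u(x, t) = - 2 e^{t x}.

Answer: u(x, t) = - 2 e^{t x}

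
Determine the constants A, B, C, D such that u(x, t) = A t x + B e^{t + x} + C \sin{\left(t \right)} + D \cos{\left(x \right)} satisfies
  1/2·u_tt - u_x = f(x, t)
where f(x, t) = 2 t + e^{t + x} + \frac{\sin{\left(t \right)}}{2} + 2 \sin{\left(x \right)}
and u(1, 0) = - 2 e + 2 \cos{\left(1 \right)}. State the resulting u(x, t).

Substitute the ansatz u = A t x + B e^{t + x} + C \sin{\left(t \right)} + D \cos{\left(x \right)} into the left-hand side.
Derivatives of the ansatz:
  u_tt = B e^{t} e^{x} - C \sin{\left(t \right)}
  u_x = A t + B e^{t} e^{x} - D \sin{\left(x \right)}
Term by term:
  1/2·u_tt = \frac{B e^{t} e^{x}}{2} - \frac{C \sin{\left(t \right)}}{2}
  -u_x = - A t - B e^{t} e^{x} + D \sin{\left(x \right)}
So the left-hand side equals
  - A t - \frac{B e^{t} e^{x}}{2} - \frac{C \sin{\left(t \right)}}{2} + D \sin{\left(x \right)}
This must equal f(x, t) identically; expanded, f = 2 t + e^{t} e^{x} + \frac{\sin{\left(t \right)}}{2} + 2 \sin{\left(x \right)}.
Matching coefficients of the independent functions:
  [t]:  - A = 2
  [e^{t} e^{x}]:  - \frac{B}{2} = 1
  [\sin{\left(t \right)}]:  - \frac{C}{2} = \frac{1}{2}
  [\sin{\left(x \right)}]:  D = 2
Solving: A = -2, B = -2, C = -1, D = 2.
Check against the point condition:
  u(1, 0) = - 2 e + 2 \cos{\left(1 \right)}  ⟹  e B + D \cos{\left(1 \right)} = - 2 e + 2 \cos{\left(1 \right)}  ✓
Hence u(x, t) = - 2 t x - 2 e^{t + x} - \sin{\left(t \right)} + 2 \cos{\left(x \right)}.

Answer: u(x, t) = - 2 t x - 2 e^{t + x} - \sin{\left(t \right)} + 2 \cos{\left(x \right)}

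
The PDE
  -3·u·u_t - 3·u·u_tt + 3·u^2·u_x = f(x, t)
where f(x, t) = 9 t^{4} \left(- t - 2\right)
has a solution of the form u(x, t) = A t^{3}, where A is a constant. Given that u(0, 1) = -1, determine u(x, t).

Answer: u(x, t) = - t^{3}

Derivation:
Substitute the ansatz u = A t^{3} into the left-hand side.
Derivatives of the ansatz:
  u_t = 3 A t^{2}
  u_tt = 6 A t
  u_x = 0
Term by term:
  -3·u·u_t = - 9 A^{2} t^{5}
  -3·u·u_tt = - 18 A^{2} t^{4}
  3·u^2·u_x = 0
So the left-hand side equals
  - 9 A^{2} t^{5} - 18 A^{2} t^{4}
This must equal f(x, t) identically; expanded, f = - 9 t^{5} - 18 t^{4}.
Matching coefficients of the independent functions:
  [t^{4}]:  - 18 A^{2} = -18
  [t^{5}]:  - 9 A^{2} = -9
These equations allow (A) = (-1) or (1).
Impose the point condition(s):
  u(0, 1) = -1  ⟹  A = -1
Only A = -1 satisfies everything.
Hence u(x, t) = - t^{3}.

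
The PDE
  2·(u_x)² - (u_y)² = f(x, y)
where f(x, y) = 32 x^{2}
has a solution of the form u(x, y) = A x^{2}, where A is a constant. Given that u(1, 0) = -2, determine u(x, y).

Substitute the ansatz u = A x^{2} into the left-hand side.
Derivatives of the ansatz:
  u_x = 2 A x
  u_y = 0
Term by term:
  2·(u_x)² = 8 A^{2} x^{2}
  -(u_y)² = 0
So the left-hand side equals
  8 A^{2} x^{2}
This must equal f(x, y) = 32 x^{2} identically.
Matching coefficients of the independent functions:
  [x^{2}]:  8 A^{2} = 32
These equations allow (A) = (-2) or (2).
Impose the point condition(s):
  u(1, 0) = -2  ⟹  A = -2
Only A = -2 satisfies everything.
Hence u(x, y) = - 2 x^{2}.

Answer: u(x, y) = - 2 x^{2}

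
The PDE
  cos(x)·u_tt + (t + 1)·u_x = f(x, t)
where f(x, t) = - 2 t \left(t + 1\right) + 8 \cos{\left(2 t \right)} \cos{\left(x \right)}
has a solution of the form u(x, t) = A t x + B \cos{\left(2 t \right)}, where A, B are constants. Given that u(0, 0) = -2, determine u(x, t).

Substitute the ansatz u = A t x + B \cos{\left(2 t \right)} into the left-hand side.
Derivatives of the ansatz:
  u_tt = - 4 B \cos{\left(2 t \right)}
  u_x = A t
Term by term:
  cos(x)·u_tt = - 4 B \cos{\left(2 t \right)} \cos{\left(x \right)}
  (t + 1)·u_x = A t^{2} + A t
So the left-hand side equals
  A t^{2} + A t - 4 B \cos{\left(2 t \right)} \cos{\left(x \right)}
This must equal f(x, t) identically; expanded, f = - 2 t^{2} - 2 t + 8 \cos{\left(2 t \right)} \cos{\left(x \right)}.
Matching coefficients of the independent functions:
  [t, t^{2}]:  A = -2
  [\cos{\left(2 t \right)} \cos{\left(x \right)}]:  - 4 B = 8
Solving: A = -2, B = -2.
Check against the point condition:
  u(0, 0) = -2  ⟹  B = -2  ✓
Hence u(x, t) = - 2 t x - 2 \cos{\left(2 t \right)}.

Answer: u(x, t) = - 2 t x - 2 \cos{\left(2 t \right)}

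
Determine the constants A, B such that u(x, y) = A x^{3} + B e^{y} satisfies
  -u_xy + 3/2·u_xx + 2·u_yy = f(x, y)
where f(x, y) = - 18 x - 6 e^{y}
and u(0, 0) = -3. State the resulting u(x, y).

Answer: u(x, y) = - 2 x^{3} - 3 e^{y}

Derivation:
Substitute the ansatz u = A x^{3} + B e^{y} into the left-hand side.
Derivatives of the ansatz:
  u_xy = 0
  u_xx = 6 A x
  u_yy = B e^{y}
Term by term:
  -u_xy = 0
  3/2·u_xx = 9 A x
  2·u_yy = 2 B e^{y}
So the left-hand side equals
  9 A x + 2 B e^{y}
This must equal f(x, y) = - 18 x - 6 e^{y} identically.
Matching coefficients of the independent functions:
  [x]:  9 A = -18
  [e^{y}]:  2 B = -6
Solving: A = -2, B = -3.
Check against the point condition:
  u(0, 0) = -3  ⟹  B = -3  ✓
Hence u(x, y) = - 2 x^{3} - 3 e^{y}.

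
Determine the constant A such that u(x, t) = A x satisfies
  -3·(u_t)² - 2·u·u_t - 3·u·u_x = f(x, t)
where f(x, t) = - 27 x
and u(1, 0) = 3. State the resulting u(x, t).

Substitute the ansatz u = A x into the left-hand side.
Derivatives of the ansatz:
  u_t = 0
  u_x = A
Term by term:
  -3·(u_t)² = 0
  -2·u·u_t = 0
  -3·u·u_x = - 3 A^{2} x
So the left-hand side equals
  - 3 A^{2} x
This must equal f(x, t) = - 27 x identically.
Matching coefficients of the independent functions:
  [x]:  - 3 A^{2} = -27
These equations allow (A) = (-3) or (3).
Impose the point condition(s):
  u(1, 0) = 3  ⟹  A = 3
Only A = 3 satisfies everything.
Hence u(x, t) = 3 x.

Answer: u(x, t) = 3 x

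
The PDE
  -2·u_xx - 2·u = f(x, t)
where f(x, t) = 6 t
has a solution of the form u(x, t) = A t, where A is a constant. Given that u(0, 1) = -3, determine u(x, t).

Answer: u(x, t) = - 3 t

Derivation:
Substitute the ansatz u = A t into the left-hand side.
Derivatives of the ansatz:
  u_xx = 0
Term by term:
  -2·u_xx = 0
  -2·u = - 2 A t
So the left-hand side equals
  - 2 A t
This must equal f(x, t) = 6 t identically.
Matching coefficients of the independent functions:
  [t]:  - 2 A = 6
Solving: A = -3.
Check against the point condition:
  u(0, 1) = -3  ⟹  A = -3  ✓
Hence u(x, t) = - 3 t.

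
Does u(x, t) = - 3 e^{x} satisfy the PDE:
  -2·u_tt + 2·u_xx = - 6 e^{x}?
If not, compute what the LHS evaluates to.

Answer: Yes

Derivation:
Evaluate each term of the left-hand side for u = - 3 e^{x}.
Derivatives:
  u_tt = 0
  u_xx = - 3 e^{x}
Terms:
  -2·u_tt = 0
  2·u_xx = - 6 e^{x}
Sum: LHS = - 6 e^{x}
This is exactly the given right-hand side, so u is a solution.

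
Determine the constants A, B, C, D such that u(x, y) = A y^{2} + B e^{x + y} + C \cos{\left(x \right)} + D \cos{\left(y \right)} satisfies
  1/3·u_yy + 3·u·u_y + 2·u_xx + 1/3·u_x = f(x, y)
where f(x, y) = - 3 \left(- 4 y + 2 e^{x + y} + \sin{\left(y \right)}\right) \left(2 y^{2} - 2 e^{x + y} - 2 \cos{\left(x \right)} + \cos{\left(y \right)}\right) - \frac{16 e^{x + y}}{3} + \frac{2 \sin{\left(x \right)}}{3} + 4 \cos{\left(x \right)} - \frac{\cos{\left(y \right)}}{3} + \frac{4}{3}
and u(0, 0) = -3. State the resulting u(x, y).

Substitute the ansatz u = A y^{2} + B e^{x + y} + C \cos{\left(x \right)} + D \cos{\left(y \right)} into the left-hand side.
Derivatives of the ansatz:
  u_yy = 2 A + B e^{x} e^{y} - D \cos{\left(y \right)}
  u_y = 2 A y + B e^{x} e^{y} - D \sin{\left(y \right)}
  u_xx = B e^{x} e^{y} - C \cos{\left(x \right)}
  u_x = B e^{x} e^{y} - C \sin{\left(x \right)}
Term by term:
  1/3·u_yy = \frac{2 A}{3} + \frac{B e^{x} e^{y}}{3} - \frac{D \cos{\left(y \right)}}{3}
  3·u·u_y = 6 A^{2} y^{3} + 3 A B y^{2} e^{x} e^{y} + 6 A B y e^{x} e^{y} + 6 A C y \cos{\left(x \right)} - 3 A D y^{2} \sin{\left(y \right)} + 6 A D y \cos{\left(y \right)} + 3 B^{2} e^{2 x} e^{2 y} + 3 B C e^{x} e^{y} \cos{\left(x \right)} - 3 B D e^{x} e^{y} \sin{\left(y \right)} + 3 B D e^{x} e^{y} \cos{\left(y \right)} - 3 C D \sin{\left(y \right)} \cos{\left(x \right)} - 3 D^{2} \sin{\left(y \right)} \cos{\left(y \right)}
  2·u_xx = 2 B e^{x} e^{y} - 2 C \cos{\left(x \right)}
  1/3·u_x = \frac{B e^{x} e^{y}}{3} - \frac{C \sin{\left(x \right)}}{3}
So the left-hand side equals
  6 A^{2} y^{3} + 3 A B y^{2} e^{x} e^{y} + 6 A B y e^{x} e^{y} + 6 A C y \cos{\left(x \right)} - 3 A D y^{2} \sin{\left(y \right)} + 6 A D y \cos{\left(y \right)} + \frac{2 A}{3} + 3 B^{2} e^{2 x} e^{2 y} + 3 B C e^{x} e^{y} \cos{\left(x \right)} - 3 B D e^{x} e^{y} \sin{\left(y \right)} + 3 B D e^{x} e^{y} \cos{\left(y \right)} + \frac{8 B e^{x} e^{y}}{3} - 3 C D \sin{\left(y \right)} \cos{\left(x \right)} - \frac{C \sin{\left(x \right)}}{3} - 2 C \cos{\left(x \right)} - 3 D^{2} \sin{\left(y \right)} \cos{\left(y \right)} - \frac{D \cos{\left(y \right)}}{3}
This must equal f(x, y) identically; expanded, f = 24 y^{3} - 12 y^{2} e^{x} e^{y} - 6 y^{2} \sin{\left(y \right)} - 24 y e^{x} e^{y} - 24 y \cos{\left(x \right)} + 12 y \cos{\left(y \right)} + 12 e^{2 x} e^{2 y} + 6 e^{x} e^{y} \sin{\left(y \right)} + 12 e^{x} e^{y} \cos{\left(x \right)} - 6 e^{x} e^{y} \cos{\left(y \right)} - \frac{16 e^{x} e^{y}}{3} + \frac{2 \sin{\left(x \right)}}{3} + 6 \sin{\left(y \right)} \cos{\left(x \right)} - 3 \sin{\left(y \right)} \cos{\left(y \right)} + 4 \cos{\left(x \right)} - \frac{\cos{\left(y \right)}}{3} + \frac{4}{3}.
Matching coefficients of the independent functions:
(each divided by its leading coefficient; functions giving the same equation are listed together)
  [constant term]:  A - 2 = 0
  [y^{3}]:  A^{2} - 4 = 0
  [y \cos{\left(x \right)}]:  A C + 4 = 0
  [y \cos{\left(y \right)}, y^{2} \sin{\left(y \right)}]:  A D - 2 = 0
  [e^{x} e^{y}]:  B + 2 = 0
  [e^{2 x} e^{2 y}]:  B^{2} - 4 = 0
  [\sin{\left(y \right)} \cos{\left(x \right)}]:  C D + 2 = 0
  [\sin{\left(y \right)} \cos{\left(y \right)}]:  D^{2} - 1 = 0
  [y e^{x} e^{y}, y^{2} e^{x} e^{y}]:  A B + 4 = 0
  [e^{x} e^{y} \sin{\left(y \right)}, e^{x} e^{y} \cos{\left(y \right)}]:  B D + 2 = 0
  [e^{x} e^{y} \cos{\left(x \right)}]:  B C - 4 = 0
  [\sin{\left(x \right)}, \cos{\left(x \right)}]:  C + 2 = 0
  [\cos{\left(y \right)}]:  D - 1 = 0
Solving: A = 2, B = -2, C = -2, D = 1.
Check against the point condition:
  u(0, 0) = -3  ⟹  B + C + D = -3  ✓
Hence u(x, y) = 2 y^{2} - 2 e^{x + y} - 2 \cos{\left(x \right)} + \cos{\left(y \right)}.

Answer: u(x, y) = 2 y^{2} - 2 e^{x + y} - 2 \cos{\left(x \right)} + \cos{\left(y \right)}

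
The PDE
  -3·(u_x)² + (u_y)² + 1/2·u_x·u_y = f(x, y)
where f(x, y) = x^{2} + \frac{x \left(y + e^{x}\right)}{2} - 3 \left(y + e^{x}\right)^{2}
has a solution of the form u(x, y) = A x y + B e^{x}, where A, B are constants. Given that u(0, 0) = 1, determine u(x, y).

Substitute the ansatz u = A x y + B e^{x} into the left-hand side.
Derivatives of the ansatz:
  u_x = A y + B e^{x}
  u_y = A x
Term by term:
  -3·(u_x)² = - 3 A^{2} y^{2} - 6 A B y e^{x} - 3 B^{2} e^{2 x}
  (u_y)² = A^{2} x^{2}
  1/2·u_x·u_y = \frac{A^{2} x y}{2} + \frac{A B x e^{x}}{2}
So the left-hand side equals
  A^{2} x^{2} + \frac{A^{2} x y}{2} - 3 A^{2} y^{2} + \frac{A B x e^{x}}{2} - 6 A B y e^{x} - 3 B^{2} e^{2 x}
This must equal f(x, y) identically; expanded, f = x^{2} + \frac{x y}{2} + \frac{x e^{x}}{2} - 3 y^{2} - 6 y e^{x} - 3 e^{2 x}.
Matching coefficients of the independent functions:
  [x^{2}]:  A^{2} = 1
  [y^{2}]:  - 3 A^{2} = -3
  [x y]:  \frac{A^{2}}{2} = \frac{1}{2}
  [x e^{x}]:  \frac{A B}{2} = \frac{1}{2}
  [y e^{x}]:  - 6 A B = -6
  [e^{2 x}]:  - 3 B^{2} = -3
These equations allow (A, B) = (-1, -1) or (1, 1).
Impose the point condition(s):
  u(0, 0) = 1  ⟹  B = 1
Only A = 1, B = 1 satisfies everything.
Hence u(x, y) = x y + e^{x}.

Answer: u(x, y) = x y + e^{x}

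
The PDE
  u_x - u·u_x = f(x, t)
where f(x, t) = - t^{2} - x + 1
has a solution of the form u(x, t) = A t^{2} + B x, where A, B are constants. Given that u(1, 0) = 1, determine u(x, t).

Substitute the ansatz u = A t^{2} + B x into the left-hand side.
Derivatives of the ansatz:
  u_x = B
Term by term:
  u_x = B
  -u·u_x = - A B t^{2} - B^{2} x
So the left-hand side equals
  - A B t^{2} - B^{2} x + B
This must equal f(x, t) = - t^{2} - x + 1 identically.
Matching coefficients of the independent functions:
  [constant term]:  B = 1
  [t^{2}]:  - A B = -1
  [x]:  - B^{2} = -1
Solving: A = 1, B = 1.
Check against the point condition:
  u(1, 0) = 1  ⟹  B = 1  ✓
Hence u(x, t) = t^{2} + x.

Answer: u(x, t) = t^{2} + x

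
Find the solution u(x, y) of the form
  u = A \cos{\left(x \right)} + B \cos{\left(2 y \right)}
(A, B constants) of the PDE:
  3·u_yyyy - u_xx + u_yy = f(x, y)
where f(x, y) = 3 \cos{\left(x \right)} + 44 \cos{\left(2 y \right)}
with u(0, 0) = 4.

Substitute the ansatz u = A \cos{\left(x \right)} + B \cos{\left(2 y \right)} into the left-hand side.
Derivatives of the ansatz:
  u_yyyy = 16 B \cos{\left(2 y \right)}
  u_xx = - A \cos{\left(x \right)}
  u_yy = - 4 B \cos{\left(2 y \right)}
Term by term:
  3·u_yyyy = 48 B \cos{\left(2 y \right)}
  -u_xx = A \cos{\left(x \right)}
  u_yy = - 4 B \cos{\left(2 y \right)}
So the left-hand side equals
  A \cos{\left(x \right)} + 44 B \cos{\left(2 y \right)}
This must equal f(x, y) = 3 \cos{\left(x \right)} + 44 \cos{\left(2 y \right)} identically.
Matching coefficients of the independent functions:
  [\cos{\left(x \right)}]:  A = 3
  [\cos{\left(2 y \right)}]:  44 B = 44
Solving: A = 3, B = 1.
Check against the point condition:
  u(0, 0) = 4  ⟹  A + B = 4  ✓
Hence u(x, y) = 3 \cos{\left(x \right)} + \cos{\left(2 y \right)}.

Answer: u(x, y) = 3 \cos{\left(x \right)} + \cos{\left(2 y \right)}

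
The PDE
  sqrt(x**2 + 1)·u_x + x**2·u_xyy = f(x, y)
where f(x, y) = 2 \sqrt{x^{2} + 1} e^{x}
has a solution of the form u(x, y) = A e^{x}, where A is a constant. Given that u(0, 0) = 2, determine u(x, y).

Substitute the ansatz u = A e^{x} into the left-hand side.
Derivatives of the ansatz:
  u_x = A e^{x}
  u_xyy = 0
Term by term:
  sqrt(x**2 + 1)·u_x = A \sqrt{x^{2} + 1} e^{x}
  x**2·u_xyy = 0
So the left-hand side equals
  A \sqrt{x^{2} + 1} e^{x}
This must equal f(x, y) = 2 \sqrt{x^{2} + 1} e^{x} identically.
Matching coefficients of the independent functions:
  [\sqrt{x^{2} + 1} e^{x}]:  A = 2
Solving: A = 2.
Check against the point condition:
  u(0, 0) = 2  ⟹  A = 2  ✓
Hence u(x, y) = 2 e^{x}.

Answer: u(x, y) = 2 e^{x}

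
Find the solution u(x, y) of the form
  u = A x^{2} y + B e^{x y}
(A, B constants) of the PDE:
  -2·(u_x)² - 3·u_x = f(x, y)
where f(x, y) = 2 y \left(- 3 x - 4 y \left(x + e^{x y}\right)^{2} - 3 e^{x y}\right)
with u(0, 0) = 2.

Substitute the ansatz u = A x^{2} y + B e^{x y} into the left-hand side.
Derivatives of the ansatz:
  u_x = 2 A x y + B y e^{x y}
Term by term:
  -2·(u_x)² = - 8 A^{2} x^{2} y^{2} - 8 A B x y^{2} e^{x y} - 2 B^{2} y^{2} e^{2 x y}
  -3·u_x = - 6 A x y - 3 B y e^{x y}
So the left-hand side equals
  - 8 A^{2} x^{2} y^{2} - 8 A B x y^{2} e^{x y} - 6 A x y - 2 B^{2} y^{2} e^{2 x y} - 3 B y e^{x y}
This must equal f(x, y) identically; expanded, f = - 8 x^{2} y^{2} - 16 x y^{2} e^{x y} - 6 x y - 8 y^{2} e^{2 x y} - 6 y e^{x y}.
Matching coefficients of the independent functions:
  [x y]:  - 6 A = -6
  [x^{2} y^{2}]:  - 8 A^{2} = -8
  [y e^{x y}]:  - 3 B = -6
  [y^{2} e^{2 x y}]:  - 2 B^{2} = -8
  [x y^{2} e^{x y}]:  - 8 A B = -16
Solving: A = 1, B = 2.
Check against the point condition:
  u(0, 0) = 2  ⟹  B = 2  ✓
Hence u(x, y) = x^{2} y + 2 e^{x y}.

Answer: u(x, y) = x^{2} y + 2 e^{x y}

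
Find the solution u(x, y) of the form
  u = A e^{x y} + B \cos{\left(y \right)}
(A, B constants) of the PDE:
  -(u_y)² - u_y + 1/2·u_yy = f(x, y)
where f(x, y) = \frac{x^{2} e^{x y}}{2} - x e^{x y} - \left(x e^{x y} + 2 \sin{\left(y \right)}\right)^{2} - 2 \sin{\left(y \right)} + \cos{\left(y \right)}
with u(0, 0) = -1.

Answer: u(x, y) = e^{x y} - 2 \cos{\left(y \right)}

Derivation:
Substitute the ansatz u = A e^{x y} + B \cos{\left(y \right)} into the left-hand side.
Derivatives of the ansatz:
  u_y = A x e^{x y} - B \sin{\left(y \right)}
  u_yy = A x^{2} e^{x y} - B \cos{\left(y \right)}
Term by term:
  -(u_y)² = - A^{2} x^{2} e^{2 x y} + 2 A B x e^{x y} \sin{\left(y \right)} - B^{2} \sin^{2}{\left(y \right)}
  -u_y = - A x e^{x y} + B \sin{\left(y \right)}
  1/2·u_yy = \frac{A x^{2} e^{x y}}{2} - \frac{B \cos{\left(y \right)}}{2}
So the left-hand side equals
  - A^{2} x^{2} e^{2 x y} + 2 A B x e^{x y} \sin{\left(y \right)} + \frac{A x^{2} e^{x y}}{2} - A x e^{x y} - B^{2} \sin^{2}{\left(y \right)} + B \sin{\left(y \right)} - \frac{B \cos{\left(y \right)}}{2}
This must equal f(x, y) identically; expanded, f = - x^{2} e^{2 x y} + \frac{x^{2} e^{x y}}{2} - 4 x e^{x y} \sin{\left(y \right)} - x e^{x y} - 4 \sin^{2}{\left(y \right)} - 2 \sin{\left(y \right)} + \cos{\left(y \right)}.
Matching coefficients of the independent functions:
  [x e^{x y}]:  - A = -1
  [x^{2} e^{x y}]:  \frac{A}{2} = \frac{1}{2}
  [x^{2} e^{2 x y}]:  - A^{2} = -1
  [x e^{x y} \sin{\left(y \right)}]:  2 A B = -4
  [\sin{\left(y \right)}]:  B = -2
  [\sin^{2}{\left(y \right)}]:  - B^{2} = -4
  [\cos{\left(y \right)}]:  - \frac{B}{2} = 1
Solving: A = 1, B = -2.
Check against the point condition:
  u(0, 0) = -1  ⟹  A + B = -1  ✓
Hence u(x, y) = e^{x y} - 2 \cos{\left(y \right)}.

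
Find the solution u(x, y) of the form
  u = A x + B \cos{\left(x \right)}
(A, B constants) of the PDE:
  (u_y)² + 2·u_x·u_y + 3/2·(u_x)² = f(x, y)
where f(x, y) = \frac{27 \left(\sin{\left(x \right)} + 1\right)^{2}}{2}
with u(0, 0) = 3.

Substitute the ansatz u = A x + B \cos{\left(x \right)} into the left-hand side.
Derivatives of the ansatz:
  u_y = 0
  u_x = A - B \sin{\left(x \right)}
Term by term:
  (u_y)² = 0
  2·u_x·u_y = 0
  3/2·(u_x)² = \frac{3 A^{2}}{2} - 3 A B \sin{\left(x \right)} + \frac{3 B^{2} \sin^{2}{\left(x \right)}}{2}
So the left-hand side equals
  \frac{3 A^{2}}{2} - 3 A B \sin{\left(x \right)} + \frac{3 B^{2} \sin^{2}{\left(x \right)}}{2}
This must equal f(x, y) identically; expanded, f = \frac{27 \sin^{2}{\left(x \right)}}{2} + 27 \sin{\left(x \right)} + \frac{27}{2}.
Matching coefficients of the independent functions:
  [constant term]:  \frac{3 A^{2}}{2} = \frac{27}{2}
  [\sin{\left(x \right)}]:  - 3 A B = 27
  [\sin^{2}{\left(x \right)}]:  \frac{3 B^{2}}{2} = \frac{27}{2}
These equations allow (A, B) = (-3, 3) or (3, -3).
Impose the point condition(s):
  u(0, 0) = 3  ⟹  B = 3
Only A = -3, B = 3 satisfies everything.
Hence u(x, y) = - 3 x + 3 \cos{\left(x \right)}.

Answer: u(x, y) = - 3 x + 3 \cos{\left(x \right)}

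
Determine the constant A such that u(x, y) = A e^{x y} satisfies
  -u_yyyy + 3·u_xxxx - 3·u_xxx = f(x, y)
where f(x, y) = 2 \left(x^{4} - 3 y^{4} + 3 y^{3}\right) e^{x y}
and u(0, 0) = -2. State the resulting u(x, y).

Answer: u(x, y) = - 2 e^{x y}

Derivation:
Substitute the ansatz u = A e^{x y} into the left-hand side.
Derivatives of the ansatz:
  u_yyyy = A x^{4} e^{x y}
  u_xxxx = A y^{4} e^{x y}
  u_xxx = A y^{3} e^{x y}
Term by term:
  -u_yyyy = - A x^{4} e^{x y}
  3·u_xxxx = 3 A y^{4} e^{x y}
  -3·u_xxx = - 3 A y^{3} e^{x y}
So the left-hand side equals
  - A x^{4} e^{x y} + 3 A y^{4} e^{x y} - 3 A y^{3} e^{x y}
This must equal f(x, y) identically; expanded, f = 2 x^{4} e^{x y} - 6 y^{4} e^{x y} + 6 y^{3} e^{x y}.
Matching coefficients of the independent functions:
  [x^{4} e^{x y}]:  - A = 2
  [y^{3} e^{x y}]:  - 3 A = 6
  [y^{4} e^{x y}]:  3 A = -6
Solving: A = -2.
Check against the point condition:
  u(0, 0) = -2  ⟹  A = -2  ✓
Hence u(x, y) = - 2 e^{x y}.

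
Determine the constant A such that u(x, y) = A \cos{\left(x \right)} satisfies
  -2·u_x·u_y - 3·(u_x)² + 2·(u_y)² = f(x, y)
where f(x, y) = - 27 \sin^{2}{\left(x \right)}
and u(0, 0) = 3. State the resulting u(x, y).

Substitute the ansatz u = A \cos{\left(x \right)} into the left-hand side.
Derivatives of the ansatz:
  u_x = - A \sin{\left(x \right)}
  u_y = 0
Term by term:
  -2·u_x·u_y = 0
  -3·(u_x)² = - 3 A^{2} \sin^{2}{\left(x \right)}
  2·(u_y)² = 0
So the left-hand side equals
  - 3 A^{2} \sin^{2}{\left(x \right)}
This must equal f(x, y) = - 27 \sin^{2}{\left(x \right)} identically.
Matching coefficients of the independent functions:
  [\sin^{2}{\left(x \right)}]:  - 3 A^{2} = -27
These equations allow (A) = (-3) or (3).
Impose the point condition(s):
  u(0, 0) = 3  ⟹  A = 3
Only A = 3 satisfies everything.
Hence u(x, y) = 3 \cos{\left(x \right)}.

Answer: u(x, y) = 3 \cos{\left(x \right)}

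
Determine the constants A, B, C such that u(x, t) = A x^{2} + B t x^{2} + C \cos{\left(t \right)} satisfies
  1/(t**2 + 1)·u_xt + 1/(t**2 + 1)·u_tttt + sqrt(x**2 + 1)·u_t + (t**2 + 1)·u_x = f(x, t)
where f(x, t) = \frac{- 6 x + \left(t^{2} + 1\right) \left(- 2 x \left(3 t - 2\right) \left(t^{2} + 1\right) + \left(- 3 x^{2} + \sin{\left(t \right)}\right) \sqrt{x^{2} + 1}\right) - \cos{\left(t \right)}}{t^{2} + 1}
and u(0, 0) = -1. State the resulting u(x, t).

Substitute the ansatz u = A x^{2} + B t x^{2} + C \cos{\left(t \right)} into the left-hand side.
Derivatives of the ansatz:
  u_xt = 2 B x
  u_tttt = C \cos{\left(t \right)}
  u_t = B x^{2} - C \sin{\left(t \right)}
  u_x = 2 A x + 2 B t x
Term by term:
  1/(t**2 + 1)·u_xt = \frac{2 B x}{t^{2} + 1}
  1/(t**2 + 1)·u_tttt = \frac{C \cos{\left(t \right)}}{t^{2} + 1}
  sqrt(x**2 + 1)·u_t = B x^{2} \sqrt{x^{2} + 1} - C \sqrt{x^{2} + 1} \sin{\left(t \right)}
  (t**2 + 1)·u_x = 2 A t^{2} x + 2 A x + 2 B t^{3} x + 2 B t x
So the left-hand side equals
  2 A t^{2} x + 2 A x + 2 B t^{3} x + 2 B t x + B x^{2} \sqrt{x^{2} + 1} + \frac{2 B x}{t^{2} + 1} - C \sqrt{x^{2} + 1} \sin{\left(t \right)} + \frac{C \cos{\left(t \right)}}{t^{2} + 1}
This must equal f(x, t) identically; expanded, f = - 6 t^{3} x + 4 t^{2} x - 6 t x - 3 x^{2} \sqrt{x^{2} + 1} + 4 x - \frac{6 x}{t^{2} + 1} + \sqrt{x^{2} + 1} \sin{\left(t \right)} - \frac{\cos{\left(t \right)}}{t^{2} + 1}.
Matching coefficients of the independent functions:
  [x, t^{2} x]:  2 A = 4
  [t x, t^{3} x, \frac{x}{t^{2} + 1}]:  2 B = -6
  [x^{2} \sqrt{x^{2} + 1}]:  B = -3
  [\frac{\cos{\left(t \right)}}{t^{2} + 1}]:  C = -1
  [\sqrt{x^{2} + 1} \sin{\left(t \right)}]:  - C = 1
Solving: A = 2, B = -3, C = -1.
Check against the point condition:
  u(0, 0) = -1  ⟹  C = -1  ✓
Hence u(x, t) = - 3 t x^{2} + 2 x^{2} - \cos{\left(t \right)}.

Answer: u(x, t) = - 3 t x^{2} + 2 x^{2} - \cos{\left(t \right)}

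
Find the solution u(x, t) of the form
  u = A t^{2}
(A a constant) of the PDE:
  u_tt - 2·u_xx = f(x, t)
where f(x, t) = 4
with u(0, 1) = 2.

Substitute the ansatz u = A t^{2} into the left-hand side.
Derivatives of the ansatz:
  u_tt = 2 A
  u_xx = 0
Term by term:
  u_tt = 2 A
  -2·u_xx = 0
So the left-hand side equals
  2 A
This must equal f(x, t) = 4 identically.
Matching coefficients of the independent functions:
  [constant term]:  2 A = 4
Solving: A = 2.
Check against the point condition:
  u(0, 1) = 2  ⟹  A = 2  ✓
Hence u(x, t) = 2 t^{2}.

Answer: u(x, t) = 2 t^{2}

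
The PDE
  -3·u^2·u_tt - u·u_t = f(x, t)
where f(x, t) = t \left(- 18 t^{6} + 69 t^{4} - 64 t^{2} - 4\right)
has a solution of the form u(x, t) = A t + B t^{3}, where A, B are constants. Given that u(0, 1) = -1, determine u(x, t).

Substitute the ansatz u = A t + B t^{3} into the left-hand side.
Derivatives of the ansatz:
  u_tt = 6 B t
  u_t = A + 3 B t^{2}
Term by term:
  -3·u^2·u_tt = - 18 A^{2} B t^{3} - 36 A B^{2} t^{5} - 18 B^{3} t^{7}
  -u·u_t = - A^{2} t - 4 A B t^{3} - 3 B^{2} t^{5}
So the left-hand side equals
  - 18 A^{2} B t^{3} - A^{2} t - 36 A B^{2} t^{5} - 4 A B t^{3} - 18 B^{3} t^{7} - 3 B^{2} t^{5}
This must equal f(x, t) identically; expanded, f = - 18 t^{7} + 69 t^{5} - 64 t^{3} - 4 t.
Matching coefficients of the independent functions:
  [t]:  - A^{2} = -4
  [t^{3}]:  - 18 A^{2} B - 4 A B = -64
  [t^{5}]:  - 36 A B^{2} - 3 B^{2} = 69
  [t^{7}]:  - 18 B^{3} = -18
Solving: A = -2, B = 1.
Check against the point condition:
  u(0, 1) = -1  ⟹  A + B = -1  ✓
Hence u(x, t) = t^{3} - 2 t.

Answer: u(x, t) = t^{3} - 2 t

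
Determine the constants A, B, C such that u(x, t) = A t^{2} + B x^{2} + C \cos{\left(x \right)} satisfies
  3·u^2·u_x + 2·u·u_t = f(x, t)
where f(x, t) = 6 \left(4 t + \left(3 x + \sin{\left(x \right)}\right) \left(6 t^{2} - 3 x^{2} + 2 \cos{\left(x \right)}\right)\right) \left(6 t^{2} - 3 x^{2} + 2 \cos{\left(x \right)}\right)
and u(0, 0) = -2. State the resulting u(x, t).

Answer: u(x, t) = - 6 t^{2} + 3 x^{2} - 2 \cos{\left(x \right)}

Derivation:
Substitute the ansatz u = A t^{2} + B x^{2} + C \cos{\left(x \right)} into the left-hand side.
Derivatives of the ansatz:
  u_x = 2 B x - C \sin{\left(x \right)}
  u_t = 2 A t
Term by term:
  3·u^2·u_x = 6 A^{2} B t^{4} x - 3 A^{2} C t^{4} \sin{\left(x \right)} + 12 A B^{2} t^{2} x^{3} - 6 A B C t^{2} x^{2} \sin{\left(x \right)} + 12 A B C t^{2} x \cos{\left(x \right)} - 6 A C^{2} t^{2} \sin{\left(x \right)} \cos{\left(x \right)} + 6 B^{3} x^{5} - 3 B^{2} C x^{4} \sin{\left(x \right)} + 12 B^{2} C x^{3} \cos{\left(x \right)} - 6 B C^{2} x^{2} \sin{\left(x \right)} \cos{\left(x \right)} + 6 B C^{2} x \cos^{2}{\left(x \right)} - 3 C^{3} \sin{\left(x \right)} \cos^{2}{\left(x \right)}
  2·u·u_t = 4 A^{2} t^{3} + 4 A B t x^{2} + 4 A C t \cos{\left(x \right)}
So the left-hand side equals
  6 A^{2} B t^{4} x - 3 A^{2} C t^{4} \sin{\left(x \right)} + 4 A^{2} t^{3} + 12 A B^{2} t^{2} x^{3} - 6 A B C t^{2} x^{2} \sin{\left(x \right)} + 12 A B C t^{2} x \cos{\left(x \right)} + 4 A B t x^{2} - 6 A C^{2} t^{2} \sin{\left(x \right)} \cos{\left(x \right)} + 4 A C t \cos{\left(x \right)} + 6 B^{3} x^{5} - 3 B^{2} C x^{4} \sin{\left(x \right)} + 12 B^{2} C x^{3} \cos{\left(x \right)} - 6 B C^{2} x^{2} \sin{\left(x \right)} \cos{\left(x \right)} + 6 B C^{2} x \cos^{2}{\left(x \right)} - 3 C^{3} \sin{\left(x \right)} \cos^{2}{\left(x \right)}
This must equal f(x, t) identically; expanded, f = 648 t^{4} x + 216 t^{4} \sin{\left(x \right)} + 144 t^{3} - 648 t^{2} x^{3} - 216 t^{2} x^{2} \sin{\left(x \right)} + 432 t^{2} x \cos{\left(x \right)} + 144 t^{2} \sin{\left(x \right)} \cos{\left(x \right)} - 72 t x^{2} + 48 t \cos{\left(x \right)} + 162 x^{5} + 54 x^{4} \sin{\left(x \right)} - 216 x^{3} \cos{\left(x \right)} - 72 x^{2} \sin{\left(x \right)} \cos{\left(x \right)} + 72 x \cos^{2}{\left(x \right)} + 24 \sin{\left(x \right)} \cos^{2}{\left(x \right)}.
Matching coefficients of the independent functions:
(each divided by its leading coefficient; functions giving the same equation are listed together)
  [t^{3}]:  A^{2} - 36 = 0
  [x^{5}]:  B^{3} - 27 = 0
  [t x^{2}]:  A B + 18 = 0
  [t \cos{\left(x \right)}]:  A C - 12 = 0
  [t^{2} x^{3}]:  A B^{2} + 54 = 0
  [t^{4} x]:  A^{2} B - 108 = 0
  [t^{4} \sin{\left(x \right)}]:  A^{2} C + 72 = 0
  [x \cos^{2}{\left(x \right)}, x^{2} \sin{\left(x \right)} \cos{\left(x \right)}]:  B C^{2} - 12 = 0
  [x^{3} \cos{\left(x \right)}, x^{4} \sin{\left(x \right)}]:  B^{2} C + 18 = 0
  [\sin{\left(x \right)} \cos^{2}{\left(x \right)}]:  C^{3} + 8 = 0
  [t^{2} x \cos{\left(x \right)}, t^{2} x^{2} \sin{\left(x \right)}]:  A B C - 36 = 0
  [t^{2} \sin{\left(x \right)} \cos{\left(x \right)}]:  A C^{2} + 24 = 0
Solving: A = -6, B = 3, C = -2.
Check against the point condition:
  u(0, 0) = -2  ⟹  C = -2  ✓
Hence u(x, t) = - 6 t^{2} + 3 x^{2} - 2 \cos{\left(x \right)}.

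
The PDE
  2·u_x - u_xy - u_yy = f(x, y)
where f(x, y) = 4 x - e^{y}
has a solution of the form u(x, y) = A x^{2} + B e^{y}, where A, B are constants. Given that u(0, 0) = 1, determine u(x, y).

Answer: u(x, y) = x^{2} + e^{y}

Derivation:
Substitute the ansatz u = A x^{2} + B e^{y} into the left-hand side.
Derivatives of the ansatz:
  u_x = 2 A x
  u_xy = 0
  u_yy = B e^{y}
Term by term:
  2·u_x = 4 A x
  -u_xy = 0
  -u_yy = - B e^{y}
So the left-hand side equals
  4 A x - B e^{y}
This must equal f(x, y) = 4 x - e^{y} identically.
Matching coefficients of the independent functions:
  [x]:  4 A = 4
  [e^{y}]:  - B = -1
Solving: A = 1, B = 1.
Check against the point condition:
  u(0, 0) = 1  ⟹  B = 1  ✓
Hence u(x, y) = x^{2} + e^{y}.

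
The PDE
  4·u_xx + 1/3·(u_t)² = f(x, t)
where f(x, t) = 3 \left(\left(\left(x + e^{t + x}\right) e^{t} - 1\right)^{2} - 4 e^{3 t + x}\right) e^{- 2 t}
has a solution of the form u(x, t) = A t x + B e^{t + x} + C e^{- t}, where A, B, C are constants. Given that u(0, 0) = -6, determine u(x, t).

Substitute the ansatz u = A t x + B e^{t + x} + C e^{- t} into the left-hand side.
Derivatives of the ansatz:
  u_xx = B e^{t} e^{x}
  u_t = A x + B e^{t} e^{x} - C e^{- t}
Term by term:
  4·u_xx = 4 B e^{t} e^{x}
  1/3·(u_t)² = \frac{A^{2} x^{2}}{3} + \frac{2 A B x e^{t} e^{x}}{3} - \frac{2 A C x e^{- t}}{3} + \frac{B^{2} e^{2 t} e^{2 x}}{3} - \frac{2 B C e^{x}}{3} + \frac{C^{2} e^{- 2 t}}{3}
So the left-hand side equals
  \frac{A^{2} x^{2}}{3} + \frac{2 A B x e^{t} e^{x}}{3} - \frac{2 A C x e^{- t}}{3} + \frac{B^{2} e^{2 t} e^{2 x}}{3} - \frac{2 B C e^{x}}{3} + 4 B e^{t} e^{x} + \frac{C^{2} e^{- 2 t}}{3}
This must equal f(x, t) identically; expanded, f = 3 x^{2} + 6 x e^{t} e^{x} - 6 x e^{- t} + 3 e^{2 t} e^{2 x} - 12 e^{t} e^{x} - 6 e^{x} + 3 e^{- 2 t}.
Matching coefficients of the independent functions:
  [x^{2}]:  \frac{A^{2}}{3} = 3
  [x e^{- t}]:  - \frac{2 A C}{3} = -6
  [e^{t} e^{x}]:  4 B = -12
  [e^{2 t} e^{2 x}]:  \frac{B^{2}}{3} = 3
  [x e^{t} e^{x}]:  \frac{2 A B}{3} = 6
  [e^{- 2 t}]:  \frac{C^{2}}{3} = 3
  [e^{x}]:  - \frac{2 B C}{3} = -6
Solving: A = -3, B = -3, C = -3.
Check against the point condition:
  u(0, 0) = -6  ⟹  B + C = -6  ✓
Hence u(x, t) = - 3 t x - 3 e^{t + x} - 3 e^{- t}.

Answer: u(x, t) = - 3 t x - 3 e^{t + x} - 3 e^{- t}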